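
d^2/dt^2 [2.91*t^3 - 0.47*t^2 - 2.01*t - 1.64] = 17.46*t - 0.94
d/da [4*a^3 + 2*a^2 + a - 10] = 12*a^2 + 4*a + 1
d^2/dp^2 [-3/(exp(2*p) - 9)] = 12*(-exp(2*p) - 9)*exp(2*p)/(exp(2*p) - 9)^3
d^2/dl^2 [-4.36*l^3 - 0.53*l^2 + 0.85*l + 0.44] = -26.16*l - 1.06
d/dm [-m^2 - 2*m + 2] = -2*m - 2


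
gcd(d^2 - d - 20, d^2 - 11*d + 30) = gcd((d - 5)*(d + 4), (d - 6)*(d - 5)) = d - 5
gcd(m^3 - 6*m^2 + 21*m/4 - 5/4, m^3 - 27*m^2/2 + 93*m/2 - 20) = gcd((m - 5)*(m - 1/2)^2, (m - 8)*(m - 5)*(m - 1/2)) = m^2 - 11*m/2 + 5/2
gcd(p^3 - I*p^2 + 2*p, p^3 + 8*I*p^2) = p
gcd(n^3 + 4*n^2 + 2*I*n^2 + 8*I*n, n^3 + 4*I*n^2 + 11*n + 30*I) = n + 2*I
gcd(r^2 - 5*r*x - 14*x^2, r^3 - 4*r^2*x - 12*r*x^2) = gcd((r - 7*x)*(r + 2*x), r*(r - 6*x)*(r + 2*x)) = r + 2*x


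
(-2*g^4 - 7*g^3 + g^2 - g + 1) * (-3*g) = 6*g^5 + 21*g^4 - 3*g^3 + 3*g^2 - 3*g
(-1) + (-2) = -3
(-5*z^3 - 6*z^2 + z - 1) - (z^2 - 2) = -5*z^3 - 7*z^2 + z + 1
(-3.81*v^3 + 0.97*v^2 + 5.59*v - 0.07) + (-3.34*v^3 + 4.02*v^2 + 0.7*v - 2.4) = -7.15*v^3 + 4.99*v^2 + 6.29*v - 2.47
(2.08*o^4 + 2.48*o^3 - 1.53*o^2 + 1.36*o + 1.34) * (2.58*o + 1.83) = 5.3664*o^5 + 10.2048*o^4 + 0.591*o^3 + 0.7089*o^2 + 5.946*o + 2.4522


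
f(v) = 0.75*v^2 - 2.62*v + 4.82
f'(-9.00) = -16.12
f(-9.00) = 89.15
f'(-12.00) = -20.62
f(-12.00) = 144.26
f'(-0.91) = -3.98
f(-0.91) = 7.83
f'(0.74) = -1.51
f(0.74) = 3.29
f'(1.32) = -0.64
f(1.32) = 2.67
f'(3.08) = 2.00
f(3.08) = 3.87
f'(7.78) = 9.05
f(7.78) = 29.83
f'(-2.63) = -6.56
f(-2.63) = 16.90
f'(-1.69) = -5.16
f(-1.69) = 11.39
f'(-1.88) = -5.44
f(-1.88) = 12.40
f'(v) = 1.5*v - 2.62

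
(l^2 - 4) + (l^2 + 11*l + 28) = 2*l^2 + 11*l + 24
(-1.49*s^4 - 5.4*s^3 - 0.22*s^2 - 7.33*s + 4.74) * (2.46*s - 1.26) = -3.6654*s^5 - 11.4066*s^4 + 6.2628*s^3 - 17.7546*s^2 + 20.8962*s - 5.9724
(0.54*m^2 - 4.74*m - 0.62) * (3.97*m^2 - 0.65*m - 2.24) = 2.1438*m^4 - 19.1688*m^3 - 0.59*m^2 + 11.0206*m + 1.3888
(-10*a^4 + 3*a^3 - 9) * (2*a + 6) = -20*a^5 - 54*a^4 + 18*a^3 - 18*a - 54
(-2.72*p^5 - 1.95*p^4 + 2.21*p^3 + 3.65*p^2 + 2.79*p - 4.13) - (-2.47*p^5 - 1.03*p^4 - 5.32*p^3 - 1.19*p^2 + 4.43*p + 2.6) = -0.25*p^5 - 0.92*p^4 + 7.53*p^3 + 4.84*p^2 - 1.64*p - 6.73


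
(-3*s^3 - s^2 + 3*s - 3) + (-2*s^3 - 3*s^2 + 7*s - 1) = -5*s^3 - 4*s^2 + 10*s - 4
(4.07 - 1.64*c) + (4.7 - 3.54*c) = 8.77 - 5.18*c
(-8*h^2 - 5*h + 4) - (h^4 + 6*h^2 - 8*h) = -h^4 - 14*h^2 + 3*h + 4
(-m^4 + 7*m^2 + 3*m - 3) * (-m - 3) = m^5 + 3*m^4 - 7*m^3 - 24*m^2 - 6*m + 9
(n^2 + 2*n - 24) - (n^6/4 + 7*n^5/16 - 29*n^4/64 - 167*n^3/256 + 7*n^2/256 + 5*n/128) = -n^6/4 - 7*n^5/16 + 29*n^4/64 + 167*n^3/256 + 249*n^2/256 + 251*n/128 - 24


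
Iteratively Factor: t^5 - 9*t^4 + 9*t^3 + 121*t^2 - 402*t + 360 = (t + 4)*(t^4 - 13*t^3 + 61*t^2 - 123*t + 90) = (t - 5)*(t + 4)*(t^3 - 8*t^2 + 21*t - 18) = (t - 5)*(t - 2)*(t + 4)*(t^2 - 6*t + 9) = (t - 5)*(t - 3)*(t - 2)*(t + 4)*(t - 3)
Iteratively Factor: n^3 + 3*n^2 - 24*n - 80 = (n - 5)*(n^2 + 8*n + 16) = (n - 5)*(n + 4)*(n + 4)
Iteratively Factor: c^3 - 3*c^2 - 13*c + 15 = (c - 5)*(c^2 + 2*c - 3) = (c - 5)*(c - 1)*(c + 3)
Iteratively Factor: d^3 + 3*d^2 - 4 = (d + 2)*(d^2 + d - 2) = (d + 2)^2*(d - 1)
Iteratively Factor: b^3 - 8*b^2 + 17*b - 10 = (b - 2)*(b^2 - 6*b + 5) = (b - 5)*(b - 2)*(b - 1)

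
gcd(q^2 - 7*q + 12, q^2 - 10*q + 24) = q - 4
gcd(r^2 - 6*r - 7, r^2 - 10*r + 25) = 1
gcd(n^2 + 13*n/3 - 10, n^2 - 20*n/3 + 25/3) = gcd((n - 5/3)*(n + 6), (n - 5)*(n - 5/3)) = n - 5/3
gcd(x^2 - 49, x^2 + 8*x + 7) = x + 7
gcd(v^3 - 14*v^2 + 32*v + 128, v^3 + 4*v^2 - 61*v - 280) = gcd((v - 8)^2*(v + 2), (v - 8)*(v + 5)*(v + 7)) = v - 8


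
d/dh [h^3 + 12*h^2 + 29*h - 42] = 3*h^2 + 24*h + 29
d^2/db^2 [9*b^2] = 18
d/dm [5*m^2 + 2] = 10*m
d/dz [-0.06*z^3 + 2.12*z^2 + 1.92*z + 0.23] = -0.18*z^2 + 4.24*z + 1.92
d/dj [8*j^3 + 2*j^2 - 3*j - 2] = 24*j^2 + 4*j - 3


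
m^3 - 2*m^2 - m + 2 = (m - 2)*(m - 1)*(m + 1)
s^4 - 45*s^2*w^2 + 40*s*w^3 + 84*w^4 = (s - 6*w)*(s - 2*w)*(s + w)*(s + 7*w)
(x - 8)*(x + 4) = x^2 - 4*x - 32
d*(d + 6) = d^2 + 6*d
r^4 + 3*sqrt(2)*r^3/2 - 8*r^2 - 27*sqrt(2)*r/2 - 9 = (r - 3)*(r + 3)*(r + sqrt(2)/2)*(r + sqrt(2))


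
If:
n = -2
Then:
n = -2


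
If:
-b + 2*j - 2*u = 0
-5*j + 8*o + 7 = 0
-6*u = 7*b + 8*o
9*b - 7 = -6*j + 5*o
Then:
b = 1/10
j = 3/5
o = -1/2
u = 11/20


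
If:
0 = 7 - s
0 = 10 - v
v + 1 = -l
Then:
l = -11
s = 7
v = 10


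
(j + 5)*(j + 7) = j^2 + 12*j + 35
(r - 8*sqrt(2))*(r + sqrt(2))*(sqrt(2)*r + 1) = sqrt(2)*r^3 - 13*r^2 - 23*sqrt(2)*r - 16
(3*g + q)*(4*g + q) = 12*g^2 + 7*g*q + q^2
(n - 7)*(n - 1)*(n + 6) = n^3 - 2*n^2 - 41*n + 42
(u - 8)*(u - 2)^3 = u^4 - 14*u^3 + 60*u^2 - 104*u + 64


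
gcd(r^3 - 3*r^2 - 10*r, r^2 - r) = r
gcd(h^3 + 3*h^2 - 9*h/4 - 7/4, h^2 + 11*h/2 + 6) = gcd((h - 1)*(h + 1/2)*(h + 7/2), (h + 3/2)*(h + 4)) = 1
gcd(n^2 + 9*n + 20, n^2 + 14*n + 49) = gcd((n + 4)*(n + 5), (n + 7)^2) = 1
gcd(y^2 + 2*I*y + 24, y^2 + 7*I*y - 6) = y + 6*I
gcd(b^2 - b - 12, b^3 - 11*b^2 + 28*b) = b - 4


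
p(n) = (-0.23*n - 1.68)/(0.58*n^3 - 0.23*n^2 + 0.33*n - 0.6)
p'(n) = (-0.23*n - 1.68)*(-1.74*n^2 + 0.46*n - 0.33)/(0.58*n^3 - 0.23*n^2 + 0.33*n - 0.6)^2 - 0.23/(0.58*n^3 - 0.23*n^2 + 0.33*n - 0.6) = (0.2668*n^3 + 2.8703*n^2 - 0.7728*n + 0.6924)/(0.3364*n^6 - 0.2668*n^5 + 0.4357*n^4 - 0.8478*n^3 + 0.3849*n^2 - 0.396*n + 0.36)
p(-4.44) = 0.01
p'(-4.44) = 0.01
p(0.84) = 13.26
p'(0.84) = 111.49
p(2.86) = -0.19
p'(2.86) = 0.19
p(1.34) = -2.41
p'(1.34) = 8.02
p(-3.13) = 0.04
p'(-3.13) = 0.05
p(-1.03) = 0.79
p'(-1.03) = 1.28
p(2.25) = -0.39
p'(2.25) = 0.53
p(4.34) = -0.06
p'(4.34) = 0.04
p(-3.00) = 0.05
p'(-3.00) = 0.06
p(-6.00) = 0.00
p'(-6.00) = 0.00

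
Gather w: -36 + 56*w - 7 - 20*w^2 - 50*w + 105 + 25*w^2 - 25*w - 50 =5*w^2 - 19*w + 12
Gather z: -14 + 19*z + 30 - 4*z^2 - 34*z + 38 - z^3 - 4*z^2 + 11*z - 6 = -z^3 - 8*z^2 - 4*z + 48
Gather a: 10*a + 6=10*a + 6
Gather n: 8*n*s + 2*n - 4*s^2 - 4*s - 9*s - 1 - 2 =n*(8*s + 2) - 4*s^2 - 13*s - 3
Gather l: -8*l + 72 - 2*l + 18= 90 - 10*l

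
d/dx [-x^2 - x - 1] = -2*x - 1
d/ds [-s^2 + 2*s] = 2 - 2*s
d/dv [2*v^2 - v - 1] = 4*v - 1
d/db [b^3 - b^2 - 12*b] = 3*b^2 - 2*b - 12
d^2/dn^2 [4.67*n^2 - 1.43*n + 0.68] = 9.34000000000000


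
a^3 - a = a*(a - 1)*(a + 1)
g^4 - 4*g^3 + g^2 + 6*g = g*(g - 3)*(g - 2)*(g + 1)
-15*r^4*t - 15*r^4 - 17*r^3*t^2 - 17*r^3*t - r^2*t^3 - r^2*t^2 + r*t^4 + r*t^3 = (-5*r + t)*(r + t)*(3*r + t)*(r*t + r)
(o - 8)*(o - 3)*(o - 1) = o^3 - 12*o^2 + 35*o - 24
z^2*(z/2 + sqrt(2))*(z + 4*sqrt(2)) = z^4/2 + 3*sqrt(2)*z^3 + 8*z^2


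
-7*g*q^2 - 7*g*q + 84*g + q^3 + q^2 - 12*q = (-7*g + q)*(q - 3)*(q + 4)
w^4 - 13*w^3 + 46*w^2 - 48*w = w*(w - 8)*(w - 3)*(w - 2)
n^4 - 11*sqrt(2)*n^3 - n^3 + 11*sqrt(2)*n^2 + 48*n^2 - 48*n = n*(n - 1)*(n - 8*sqrt(2))*(n - 3*sqrt(2))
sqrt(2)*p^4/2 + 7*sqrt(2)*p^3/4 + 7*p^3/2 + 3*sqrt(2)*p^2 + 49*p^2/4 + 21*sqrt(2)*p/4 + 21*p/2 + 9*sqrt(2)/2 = (p + 3/2)*(p + sqrt(2)/2)*(p + 3*sqrt(2))*(sqrt(2)*p/2 + sqrt(2))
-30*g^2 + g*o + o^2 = (-5*g + o)*(6*g + o)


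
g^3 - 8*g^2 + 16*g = g*(g - 4)^2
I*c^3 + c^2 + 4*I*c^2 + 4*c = c*(c + 4)*(I*c + 1)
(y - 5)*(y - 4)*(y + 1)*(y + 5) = y^4 - 3*y^3 - 29*y^2 + 75*y + 100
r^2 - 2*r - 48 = (r - 8)*(r + 6)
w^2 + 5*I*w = w*(w + 5*I)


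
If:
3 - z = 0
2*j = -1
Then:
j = -1/2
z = 3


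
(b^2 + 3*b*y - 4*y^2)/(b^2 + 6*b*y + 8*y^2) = (b - y)/(b + 2*y)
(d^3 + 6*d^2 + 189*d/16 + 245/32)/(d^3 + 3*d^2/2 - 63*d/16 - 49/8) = (d + 5/2)/(d - 2)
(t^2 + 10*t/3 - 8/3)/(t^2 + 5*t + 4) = (t - 2/3)/(t + 1)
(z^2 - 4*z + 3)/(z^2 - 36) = (z^2 - 4*z + 3)/(z^2 - 36)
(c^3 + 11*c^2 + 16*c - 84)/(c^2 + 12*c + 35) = (c^2 + 4*c - 12)/(c + 5)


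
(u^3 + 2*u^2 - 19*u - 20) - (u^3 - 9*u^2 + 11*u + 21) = 11*u^2 - 30*u - 41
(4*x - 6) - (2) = 4*x - 8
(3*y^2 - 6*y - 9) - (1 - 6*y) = 3*y^2 - 10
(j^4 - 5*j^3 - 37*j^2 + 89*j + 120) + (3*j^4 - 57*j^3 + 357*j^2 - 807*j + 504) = 4*j^4 - 62*j^3 + 320*j^2 - 718*j + 624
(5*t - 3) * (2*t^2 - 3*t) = 10*t^3 - 21*t^2 + 9*t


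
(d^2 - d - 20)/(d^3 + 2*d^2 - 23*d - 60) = 1/(d + 3)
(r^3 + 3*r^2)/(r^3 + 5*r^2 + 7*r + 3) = r^2/(r^2 + 2*r + 1)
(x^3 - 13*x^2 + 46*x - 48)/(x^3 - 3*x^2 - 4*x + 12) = (x - 8)/(x + 2)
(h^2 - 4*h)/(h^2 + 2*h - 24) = h/(h + 6)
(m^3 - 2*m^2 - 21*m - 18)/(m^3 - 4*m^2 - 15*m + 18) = (m + 1)/(m - 1)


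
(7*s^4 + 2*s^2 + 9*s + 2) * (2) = 14*s^4 + 4*s^2 + 18*s + 4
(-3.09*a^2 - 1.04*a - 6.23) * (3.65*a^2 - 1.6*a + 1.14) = -11.2785*a^4 + 1.148*a^3 - 24.5981*a^2 + 8.7824*a - 7.1022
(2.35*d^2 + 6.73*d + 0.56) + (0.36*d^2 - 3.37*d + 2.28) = 2.71*d^2 + 3.36*d + 2.84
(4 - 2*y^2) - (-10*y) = -2*y^2 + 10*y + 4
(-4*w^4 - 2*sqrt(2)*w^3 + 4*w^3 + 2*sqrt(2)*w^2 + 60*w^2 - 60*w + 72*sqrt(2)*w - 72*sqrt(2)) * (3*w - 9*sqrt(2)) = -12*w^5 + 12*w^4 + 30*sqrt(2)*w^4 - 30*sqrt(2)*w^3 + 216*w^3 - 324*sqrt(2)*w^2 - 216*w^2 - 1296*w + 324*sqrt(2)*w + 1296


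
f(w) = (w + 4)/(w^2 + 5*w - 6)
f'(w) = (-2*w - 5)*(w + 4)/(w^2 + 5*w - 6)^2 + 1/(w^2 + 5*w - 6)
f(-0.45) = -0.44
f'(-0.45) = -0.35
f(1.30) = 2.42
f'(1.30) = -7.94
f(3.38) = 0.33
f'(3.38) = -0.13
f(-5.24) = 0.26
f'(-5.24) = -0.51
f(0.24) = -0.89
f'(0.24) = -1.24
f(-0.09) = -0.61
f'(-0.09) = -0.61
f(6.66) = 0.15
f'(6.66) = -0.02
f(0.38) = -1.11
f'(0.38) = -1.87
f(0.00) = -0.67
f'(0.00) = -0.72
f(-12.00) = -0.10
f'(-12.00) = -0.01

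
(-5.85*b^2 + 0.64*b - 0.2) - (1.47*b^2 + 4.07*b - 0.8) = -7.32*b^2 - 3.43*b + 0.6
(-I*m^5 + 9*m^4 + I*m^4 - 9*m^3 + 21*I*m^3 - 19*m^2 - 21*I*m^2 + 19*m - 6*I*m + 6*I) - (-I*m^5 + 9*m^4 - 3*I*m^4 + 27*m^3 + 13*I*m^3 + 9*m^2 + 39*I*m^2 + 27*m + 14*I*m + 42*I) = 4*I*m^4 - 36*m^3 + 8*I*m^3 - 28*m^2 - 60*I*m^2 - 8*m - 20*I*m - 36*I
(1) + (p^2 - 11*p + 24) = p^2 - 11*p + 25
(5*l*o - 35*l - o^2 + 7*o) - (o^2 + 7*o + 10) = 5*l*o - 35*l - 2*o^2 - 10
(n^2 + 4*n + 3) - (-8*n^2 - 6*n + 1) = 9*n^2 + 10*n + 2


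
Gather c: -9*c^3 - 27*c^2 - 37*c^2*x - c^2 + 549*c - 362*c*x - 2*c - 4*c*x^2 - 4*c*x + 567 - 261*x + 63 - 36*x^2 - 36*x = -9*c^3 + c^2*(-37*x - 28) + c*(-4*x^2 - 366*x + 547) - 36*x^2 - 297*x + 630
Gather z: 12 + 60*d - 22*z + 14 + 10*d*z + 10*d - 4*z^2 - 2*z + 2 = 70*d - 4*z^2 + z*(10*d - 24) + 28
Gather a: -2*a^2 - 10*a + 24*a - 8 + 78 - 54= -2*a^2 + 14*a + 16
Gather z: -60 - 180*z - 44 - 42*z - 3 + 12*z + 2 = -210*z - 105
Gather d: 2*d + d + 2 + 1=3*d + 3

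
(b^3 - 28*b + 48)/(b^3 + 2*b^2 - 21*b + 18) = (b^2 - 6*b + 8)/(b^2 - 4*b + 3)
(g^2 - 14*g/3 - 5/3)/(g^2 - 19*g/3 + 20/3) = (3*g + 1)/(3*g - 4)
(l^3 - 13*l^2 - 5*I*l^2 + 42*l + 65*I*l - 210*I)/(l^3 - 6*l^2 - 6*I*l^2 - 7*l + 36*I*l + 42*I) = (l^2 - l*(6 + 5*I) + 30*I)/(l^2 + l*(1 - 6*I) - 6*I)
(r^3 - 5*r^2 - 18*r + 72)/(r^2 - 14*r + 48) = (r^2 + r - 12)/(r - 8)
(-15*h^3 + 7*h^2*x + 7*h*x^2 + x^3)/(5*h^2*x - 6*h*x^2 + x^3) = (15*h^2 + 8*h*x + x^2)/(x*(-5*h + x))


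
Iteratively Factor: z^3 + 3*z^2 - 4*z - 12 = (z + 3)*(z^2 - 4) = (z - 2)*(z + 3)*(z + 2)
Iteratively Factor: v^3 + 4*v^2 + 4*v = (v)*(v^2 + 4*v + 4) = v*(v + 2)*(v + 2)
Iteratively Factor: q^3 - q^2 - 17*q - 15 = (q - 5)*(q^2 + 4*q + 3) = (q - 5)*(q + 1)*(q + 3)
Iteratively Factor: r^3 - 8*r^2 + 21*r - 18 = (r - 3)*(r^2 - 5*r + 6) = (r - 3)*(r - 2)*(r - 3)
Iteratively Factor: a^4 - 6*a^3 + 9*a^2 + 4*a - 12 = (a - 2)*(a^3 - 4*a^2 + a + 6) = (a - 2)*(a + 1)*(a^2 - 5*a + 6) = (a - 3)*(a - 2)*(a + 1)*(a - 2)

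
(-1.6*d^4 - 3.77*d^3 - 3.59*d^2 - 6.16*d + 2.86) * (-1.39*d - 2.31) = 2.224*d^5 + 8.9363*d^4 + 13.6988*d^3 + 16.8553*d^2 + 10.2542*d - 6.6066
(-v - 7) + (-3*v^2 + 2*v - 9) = -3*v^2 + v - 16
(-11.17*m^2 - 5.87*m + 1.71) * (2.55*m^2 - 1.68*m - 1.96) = -28.4835*m^4 + 3.7971*m^3 + 36.1153*m^2 + 8.6324*m - 3.3516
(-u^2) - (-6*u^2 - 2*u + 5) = 5*u^2 + 2*u - 5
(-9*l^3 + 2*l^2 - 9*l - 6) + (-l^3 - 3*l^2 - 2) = -10*l^3 - l^2 - 9*l - 8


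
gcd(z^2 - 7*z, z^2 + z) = z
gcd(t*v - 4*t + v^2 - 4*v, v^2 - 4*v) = v - 4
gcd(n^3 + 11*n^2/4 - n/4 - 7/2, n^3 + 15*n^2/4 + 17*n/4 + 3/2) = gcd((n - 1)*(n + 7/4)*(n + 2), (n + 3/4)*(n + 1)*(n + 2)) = n + 2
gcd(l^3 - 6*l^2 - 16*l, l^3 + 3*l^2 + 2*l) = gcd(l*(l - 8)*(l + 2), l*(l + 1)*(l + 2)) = l^2 + 2*l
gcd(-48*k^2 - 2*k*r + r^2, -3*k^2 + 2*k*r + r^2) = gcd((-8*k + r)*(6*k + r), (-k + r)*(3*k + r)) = 1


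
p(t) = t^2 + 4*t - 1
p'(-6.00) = -8.00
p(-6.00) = 11.00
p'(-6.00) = -8.00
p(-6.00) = 11.00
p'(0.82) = 5.64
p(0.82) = 2.95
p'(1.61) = 7.22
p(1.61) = 8.03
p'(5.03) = 14.06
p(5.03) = 44.42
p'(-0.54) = 2.92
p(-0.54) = -2.87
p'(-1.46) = 1.08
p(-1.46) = -4.71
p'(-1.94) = 0.12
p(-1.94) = -5.00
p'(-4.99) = -5.98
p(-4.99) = 3.94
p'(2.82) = 9.64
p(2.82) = 18.23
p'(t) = 2*t + 4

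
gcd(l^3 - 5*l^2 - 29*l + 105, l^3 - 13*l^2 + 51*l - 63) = l^2 - 10*l + 21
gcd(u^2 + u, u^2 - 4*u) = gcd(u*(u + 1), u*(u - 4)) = u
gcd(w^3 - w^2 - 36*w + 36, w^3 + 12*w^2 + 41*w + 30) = w + 6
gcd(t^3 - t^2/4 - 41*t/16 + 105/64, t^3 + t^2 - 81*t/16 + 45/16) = t^2 - 2*t + 15/16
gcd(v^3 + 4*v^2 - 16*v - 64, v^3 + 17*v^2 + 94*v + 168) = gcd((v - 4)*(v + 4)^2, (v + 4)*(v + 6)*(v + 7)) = v + 4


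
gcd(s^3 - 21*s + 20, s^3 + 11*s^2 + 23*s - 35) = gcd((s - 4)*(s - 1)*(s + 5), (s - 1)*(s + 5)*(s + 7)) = s^2 + 4*s - 5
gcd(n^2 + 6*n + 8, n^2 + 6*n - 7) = 1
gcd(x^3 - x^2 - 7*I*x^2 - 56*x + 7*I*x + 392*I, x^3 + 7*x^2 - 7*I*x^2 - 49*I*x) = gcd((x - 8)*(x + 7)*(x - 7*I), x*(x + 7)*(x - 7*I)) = x^2 + x*(7 - 7*I) - 49*I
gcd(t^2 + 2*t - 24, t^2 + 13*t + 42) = t + 6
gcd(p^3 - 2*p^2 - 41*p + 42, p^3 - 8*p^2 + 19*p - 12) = p - 1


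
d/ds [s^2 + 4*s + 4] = 2*s + 4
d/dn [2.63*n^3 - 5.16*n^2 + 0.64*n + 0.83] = 7.89*n^2 - 10.32*n + 0.64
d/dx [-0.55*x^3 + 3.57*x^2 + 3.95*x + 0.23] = -1.65*x^2 + 7.14*x + 3.95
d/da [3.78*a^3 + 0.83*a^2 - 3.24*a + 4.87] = 11.34*a^2 + 1.66*a - 3.24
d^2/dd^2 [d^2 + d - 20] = 2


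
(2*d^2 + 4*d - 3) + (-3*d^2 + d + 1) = -d^2 + 5*d - 2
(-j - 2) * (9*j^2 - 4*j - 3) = -9*j^3 - 14*j^2 + 11*j + 6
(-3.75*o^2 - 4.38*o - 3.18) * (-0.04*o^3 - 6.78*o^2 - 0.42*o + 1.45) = 0.15*o^5 + 25.6002*o^4 + 31.3986*o^3 + 17.9625*o^2 - 5.0154*o - 4.611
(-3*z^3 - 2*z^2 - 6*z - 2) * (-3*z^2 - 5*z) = 9*z^5 + 21*z^4 + 28*z^3 + 36*z^2 + 10*z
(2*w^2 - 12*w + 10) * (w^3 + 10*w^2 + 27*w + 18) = 2*w^5 + 8*w^4 - 56*w^3 - 188*w^2 + 54*w + 180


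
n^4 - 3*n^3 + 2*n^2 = n^2*(n - 2)*(n - 1)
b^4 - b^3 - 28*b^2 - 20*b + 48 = (b - 6)*(b - 1)*(b + 2)*(b + 4)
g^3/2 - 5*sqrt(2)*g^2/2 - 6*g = g*(g/2 + sqrt(2)/2)*(g - 6*sqrt(2))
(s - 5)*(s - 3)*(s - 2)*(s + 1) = s^4 - 9*s^3 + 21*s^2 + s - 30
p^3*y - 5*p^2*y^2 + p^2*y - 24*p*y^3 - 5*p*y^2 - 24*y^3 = (p - 8*y)*(p + 3*y)*(p*y + y)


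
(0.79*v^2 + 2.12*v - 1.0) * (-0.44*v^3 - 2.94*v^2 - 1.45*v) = -0.3476*v^5 - 3.2554*v^4 - 6.9383*v^3 - 0.134*v^2 + 1.45*v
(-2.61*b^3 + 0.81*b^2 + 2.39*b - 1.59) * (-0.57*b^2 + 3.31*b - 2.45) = 1.4877*b^5 - 9.1008*b^4 + 7.7133*b^3 + 6.8327*b^2 - 11.1184*b + 3.8955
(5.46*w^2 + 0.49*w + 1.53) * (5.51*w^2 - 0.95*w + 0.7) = 30.0846*w^4 - 2.4871*w^3 + 11.7868*w^2 - 1.1105*w + 1.071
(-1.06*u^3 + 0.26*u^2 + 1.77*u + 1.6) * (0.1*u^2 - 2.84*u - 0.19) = -0.106*u^5 + 3.0364*u^4 - 0.36*u^3 - 4.9162*u^2 - 4.8803*u - 0.304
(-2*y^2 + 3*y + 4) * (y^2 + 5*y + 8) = -2*y^4 - 7*y^3 + 3*y^2 + 44*y + 32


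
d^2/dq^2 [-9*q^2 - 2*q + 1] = -18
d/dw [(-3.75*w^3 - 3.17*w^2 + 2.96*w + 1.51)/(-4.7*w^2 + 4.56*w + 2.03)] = (17.625*w^4 - 34.2*w^3 - 23.3807*w^2 + 1.3238*w - 0.8768)/(22.09*w^4 - 42.864*w^3 + 1.7116*w^2 + 18.5136*w + 4.1209)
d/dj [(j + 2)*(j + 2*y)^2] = (j + 2*y)*(3*j + 2*y + 4)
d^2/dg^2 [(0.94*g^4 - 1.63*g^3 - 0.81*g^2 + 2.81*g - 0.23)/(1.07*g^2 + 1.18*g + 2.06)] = (2.152412*g^6 + 7.121064*g^5 + 20.284824*g^4 + 47.68545*g^3 + 33.227034*g^2 - 80.407608*g - 20.1623)/(1.225043*g^6 + 4.052946*g^5 + 11.545086*g^4 + 17.248768*g^3 + 22.226988*g^2 + 15.022344*g + 8.741816)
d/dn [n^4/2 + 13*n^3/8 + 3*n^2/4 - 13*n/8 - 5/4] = 2*n^3 + 39*n^2/8 + 3*n/2 - 13/8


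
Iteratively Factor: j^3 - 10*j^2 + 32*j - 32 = (j - 2)*(j^2 - 8*j + 16) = (j - 4)*(j - 2)*(j - 4)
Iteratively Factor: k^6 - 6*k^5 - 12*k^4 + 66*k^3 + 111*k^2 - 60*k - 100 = (k + 1)*(k^5 - 7*k^4 - 5*k^3 + 71*k^2 + 40*k - 100) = (k - 1)*(k + 1)*(k^4 - 6*k^3 - 11*k^2 + 60*k + 100) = (k - 5)*(k - 1)*(k + 1)*(k^3 - k^2 - 16*k - 20) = (k - 5)*(k - 1)*(k + 1)*(k + 2)*(k^2 - 3*k - 10) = (k - 5)*(k - 1)*(k + 1)*(k + 2)^2*(k - 5)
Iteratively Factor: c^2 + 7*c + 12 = (c + 3)*(c + 4)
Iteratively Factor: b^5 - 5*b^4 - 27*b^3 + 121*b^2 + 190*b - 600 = (b + 4)*(b^4 - 9*b^3 + 9*b^2 + 85*b - 150) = (b + 3)*(b + 4)*(b^3 - 12*b^2 + 45*b - 50) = (b - 2)*(b + 3)*(b + 4)*(b^2 - 10*b + 25) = (b - 5)*(b - 2)*(b + 3)*(b + 4)*(b - 5)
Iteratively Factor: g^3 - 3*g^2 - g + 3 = (g - 3)*(g^2 - 1) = (g - 3)*(g + 1)*(g - 1)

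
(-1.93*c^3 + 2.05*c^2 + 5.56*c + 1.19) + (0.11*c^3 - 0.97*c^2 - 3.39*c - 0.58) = -1.82*c^3 + 1.08*c^2 + 2.17*c + 0.61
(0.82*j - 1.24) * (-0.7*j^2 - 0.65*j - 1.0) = -0.574*j^3 + 0.335*j^2 - 0.0139999999999999*j + 1.24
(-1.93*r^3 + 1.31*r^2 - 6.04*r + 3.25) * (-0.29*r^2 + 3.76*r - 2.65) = 0.5597*r^5 - 7.6367*r^4 + 11.7917*r^3 - 27.1244*r^2 + 28.226*r - 8.6125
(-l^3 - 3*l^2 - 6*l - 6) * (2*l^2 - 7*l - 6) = -2*l^5 + l^4 + 15*l^3 + 48*l^2 + 78*l + 36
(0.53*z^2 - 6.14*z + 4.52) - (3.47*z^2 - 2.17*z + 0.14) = -2.94*z^2 - 3.97*z + 4.38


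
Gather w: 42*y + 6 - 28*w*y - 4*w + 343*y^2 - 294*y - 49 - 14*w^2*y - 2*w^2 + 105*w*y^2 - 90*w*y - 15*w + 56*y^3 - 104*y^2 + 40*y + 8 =w^2*(-14*y - 2) + w*(105*y^2 - 118*y - 19) + 56*y^3 + 239*y^2 - 212*y - 35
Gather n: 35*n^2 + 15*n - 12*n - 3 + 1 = 35*n^2 + 3*n - 2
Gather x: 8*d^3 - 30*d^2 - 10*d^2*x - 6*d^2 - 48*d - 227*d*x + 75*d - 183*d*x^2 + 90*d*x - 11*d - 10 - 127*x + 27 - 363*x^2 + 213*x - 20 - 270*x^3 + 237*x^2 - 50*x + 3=8*d^3 - 36*d^2 + 16*d - 270*x^3 + x^2*(-183*d - 126) + x*(-10*d^2 - 137*d + 36)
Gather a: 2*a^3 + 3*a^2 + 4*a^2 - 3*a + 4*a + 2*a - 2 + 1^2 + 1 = 2*a^3 + 7*a^2 + 3*a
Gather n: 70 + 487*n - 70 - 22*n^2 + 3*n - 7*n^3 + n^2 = -7*n^3 - 21*n^2 + 490*n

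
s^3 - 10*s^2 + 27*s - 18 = (s - 6)*(s - 3)*(s - 1)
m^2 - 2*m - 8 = (m - 4)*(m + 2)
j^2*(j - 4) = j^3 - 4*j^2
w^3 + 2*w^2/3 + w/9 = w*(w + 1/3)^2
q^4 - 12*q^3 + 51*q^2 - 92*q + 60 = (q - 5)*(q - 3)*(q - 2)^2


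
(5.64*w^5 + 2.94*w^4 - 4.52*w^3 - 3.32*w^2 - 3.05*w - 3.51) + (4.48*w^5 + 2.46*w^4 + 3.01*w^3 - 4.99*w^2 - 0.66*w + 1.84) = 10.12*w^5 + 5.4*w^4 - 1.51*w^3 - 8.31*w^2 - 3.71*w - 1.67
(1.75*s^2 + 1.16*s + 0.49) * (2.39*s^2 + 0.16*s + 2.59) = 4.1825*s^4 + 3.0524*s^3 + 5.8892*s^2 + 3.0828*s + 1.2691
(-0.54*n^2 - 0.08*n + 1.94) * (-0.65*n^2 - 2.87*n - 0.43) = 0.351*n^4 + 1.6018*n^3 - 0.7992*n^2 - 5.5334*n - 0.8342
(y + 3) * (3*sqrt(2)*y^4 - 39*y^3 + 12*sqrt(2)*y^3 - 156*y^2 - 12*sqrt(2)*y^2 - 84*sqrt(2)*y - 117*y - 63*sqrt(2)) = 3*sqrt(2)*y^5 - 39*y^4 + 21*sqrt(2)*y^4 - 273*y^3 + 24*sqrt(2)*y^3 - 585*y^2 - 120*sqrt(2)*y^2 - 315*sqrt(2)*y - 351*y - 189*sqrt(2)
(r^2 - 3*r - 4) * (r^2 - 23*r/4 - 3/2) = r^4 - 35*r^3/4 + 47*r^2/4 + 55*r/2 + 6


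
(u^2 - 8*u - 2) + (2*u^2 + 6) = 3*u^2 - 8*u + 4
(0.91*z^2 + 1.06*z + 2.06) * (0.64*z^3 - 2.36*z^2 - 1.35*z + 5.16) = 0.5824*z^5 - 1.4692*z^4 - 2.4117*z^3 - 1.597*z^2 + 2.6886*z + 10.6296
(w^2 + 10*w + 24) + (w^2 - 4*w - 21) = 2*w^2 + 6*w + 3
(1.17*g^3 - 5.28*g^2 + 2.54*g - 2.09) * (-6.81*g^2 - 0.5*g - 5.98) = -7.9677*g^5 + 35.3718*g^4 - 21.654*g^3 + 44.5373*g^2 - 14.1442*g + 12.4982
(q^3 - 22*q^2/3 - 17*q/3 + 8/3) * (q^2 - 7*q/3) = q^5 - 29*q^4/3 + 103*q^3/9 + 143*q^2/9 - 56*q/9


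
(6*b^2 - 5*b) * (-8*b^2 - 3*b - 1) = -48*b^4 + 22*b^3 + 9*b^2 + 5*b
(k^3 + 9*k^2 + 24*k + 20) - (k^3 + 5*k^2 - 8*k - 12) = 4*k^2 + 32*k + 32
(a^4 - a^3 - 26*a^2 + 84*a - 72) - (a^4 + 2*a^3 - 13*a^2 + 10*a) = -3*a^3 - 13*a^2 + 74*a - 72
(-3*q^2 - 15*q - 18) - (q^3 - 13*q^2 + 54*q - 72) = -q^3 + 10*q^2 - 69*q + 54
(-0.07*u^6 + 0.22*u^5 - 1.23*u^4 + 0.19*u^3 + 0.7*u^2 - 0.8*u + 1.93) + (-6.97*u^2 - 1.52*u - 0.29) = -0.07*u^6 + 0.22*u^5 - 1.23*u^4 + 0.19*u^3 - 6.27*u^2 - 2.32*u + 1.64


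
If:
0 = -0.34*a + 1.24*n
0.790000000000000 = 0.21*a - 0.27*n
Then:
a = 5.81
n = 1.59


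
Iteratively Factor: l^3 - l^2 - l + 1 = (l + 1)*(l^2 - 2*l + 1) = (l - 1)*(l + 1)*(l - 1)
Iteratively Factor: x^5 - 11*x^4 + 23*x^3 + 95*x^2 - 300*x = (x - 5)*(x^4 - 6*x^3 - 7*x^2 + 60*x) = (x - 5)*(x - 4)*(x^3 - 2*x^2 - 15*x) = (x - 5)^2*(x - 4)*(x^2 + 3*x) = x*(x - 5)^2*(x - 4)*(x + 3)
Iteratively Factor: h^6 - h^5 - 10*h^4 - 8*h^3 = (h)*(h^5 - h^4 - 10*h^3 - 8*h^2) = h^2*(h^4 - h^3 - 10*h^2 - 8*h) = h^3*(h^3 - h^2 - 10*h - 8) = h^3*(h + 1)*(h^2 - 2*h - 8) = h^3*(h - 4)*(h + 1)*(h + 2)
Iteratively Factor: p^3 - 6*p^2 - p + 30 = (p + 2)*(p^2 - 8*p + 15) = (p - 3)*(p + 2)*(p - 5)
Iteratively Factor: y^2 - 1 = (y + 1)*(y - 1)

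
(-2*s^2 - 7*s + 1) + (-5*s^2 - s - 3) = -7*s^2 - 8*s - 2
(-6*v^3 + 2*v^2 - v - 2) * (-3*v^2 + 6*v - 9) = 18*v^5 - 42*v^4 + 69*v^3 - 18*v^2 - 3*v + 18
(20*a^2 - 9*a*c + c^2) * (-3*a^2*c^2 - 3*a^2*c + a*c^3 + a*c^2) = -60*a^4*c^2 - 60*a^4*c + 47*a^3*c^3 + 47*a^3*c^2 - 12*a^2*c^4 - 12*a^2*c^3 + a*c^5 + a*c^4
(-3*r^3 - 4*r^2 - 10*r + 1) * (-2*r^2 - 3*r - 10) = 6*r^5 + 17*r^4 + 62*r^3 + 68*r^2 + 97*r - 10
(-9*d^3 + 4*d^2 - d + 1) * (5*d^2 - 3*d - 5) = -45*d^5 + 47*d^4 + 28*d^3 - 12*d^2 + 2*d - 5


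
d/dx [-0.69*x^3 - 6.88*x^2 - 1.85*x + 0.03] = -2.07*x^2 - 13.76*x - 1.85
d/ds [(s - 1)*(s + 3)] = 2*s + 2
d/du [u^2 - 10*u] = 2*u - 10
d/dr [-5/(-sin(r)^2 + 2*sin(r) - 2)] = 10*(1 - sin(r))*cos(r)/(sin(r)^2 - 2*sin(r) + 2)^2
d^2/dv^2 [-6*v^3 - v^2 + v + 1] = -36*v - 2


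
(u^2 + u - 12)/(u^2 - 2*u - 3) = (u + 4)/(u + 1)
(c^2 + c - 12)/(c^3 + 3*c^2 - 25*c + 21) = (c + 4)/(c^2 + 6*c - 7)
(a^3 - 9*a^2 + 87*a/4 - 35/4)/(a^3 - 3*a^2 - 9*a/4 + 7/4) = (a - 5)/(a + 1)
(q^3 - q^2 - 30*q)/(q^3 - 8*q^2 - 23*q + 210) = q/(q - 7)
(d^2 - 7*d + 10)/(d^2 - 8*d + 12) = (d - 5)/(d - 6)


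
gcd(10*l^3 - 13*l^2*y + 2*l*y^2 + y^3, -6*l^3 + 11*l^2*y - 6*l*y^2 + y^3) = 2*l^2 - 3*l*y + y^2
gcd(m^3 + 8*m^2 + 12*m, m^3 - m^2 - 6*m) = m^2 + 2*m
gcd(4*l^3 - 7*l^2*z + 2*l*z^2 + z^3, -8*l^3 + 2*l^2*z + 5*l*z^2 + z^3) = -4*l^2 + 3*l*z + z^2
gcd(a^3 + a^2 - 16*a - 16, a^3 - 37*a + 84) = a - 4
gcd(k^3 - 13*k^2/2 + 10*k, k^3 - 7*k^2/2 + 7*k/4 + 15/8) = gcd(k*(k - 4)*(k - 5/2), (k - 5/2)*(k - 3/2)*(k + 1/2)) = k - 5/2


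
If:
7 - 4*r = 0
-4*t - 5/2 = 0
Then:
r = 7/4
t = -5/8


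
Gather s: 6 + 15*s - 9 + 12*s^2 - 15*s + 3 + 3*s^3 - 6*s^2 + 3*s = 3*s^3 + 6*s^2 + 3*s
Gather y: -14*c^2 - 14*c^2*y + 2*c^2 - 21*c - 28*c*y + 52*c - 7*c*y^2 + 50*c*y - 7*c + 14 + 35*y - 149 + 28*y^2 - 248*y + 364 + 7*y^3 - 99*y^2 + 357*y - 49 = -12*c^2 + 24*c + 7*y^3 + y^2*(-7*c - 71) + y*(-14*c^2 + 22*c + 144) + 180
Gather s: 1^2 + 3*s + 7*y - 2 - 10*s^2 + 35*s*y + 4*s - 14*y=-10*s^2 + s*(35*y + 7) - 7*y - 1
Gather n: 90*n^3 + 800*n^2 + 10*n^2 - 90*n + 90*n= 90*n^3 + 810*n^2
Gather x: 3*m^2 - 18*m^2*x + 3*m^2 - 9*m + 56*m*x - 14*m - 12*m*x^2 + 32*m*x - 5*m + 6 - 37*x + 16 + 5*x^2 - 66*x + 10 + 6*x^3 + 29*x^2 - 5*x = 6*m^2 - 28*m + 6*x^3 + x^2*(34 - 12*m) + x*(-18*m^2 + 88*m - 108) + 32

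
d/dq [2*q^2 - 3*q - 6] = 4*q - 3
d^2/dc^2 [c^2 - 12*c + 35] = 2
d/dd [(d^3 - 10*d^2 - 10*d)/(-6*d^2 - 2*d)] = (-3*d^2 - 2*d - 20)/(2*(9*d^2 + 6*d + 1))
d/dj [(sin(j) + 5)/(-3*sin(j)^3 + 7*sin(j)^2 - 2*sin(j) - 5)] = (6*sin(j)^3 + 38*sin(j)^2 - 70*sin(j) + 5)*cos(j)/(3*sin(j)^3 - 7*sin(j)^2 + 2*sin(j) + 5)^2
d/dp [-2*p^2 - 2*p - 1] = -4*p - 2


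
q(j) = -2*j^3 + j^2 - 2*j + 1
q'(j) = -6*j^2 + 2*j - 2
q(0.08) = 0.85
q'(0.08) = -1.88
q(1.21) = -3.50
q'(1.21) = -8.36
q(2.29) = -22.35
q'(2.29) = -28.88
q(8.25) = -1070.47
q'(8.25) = -393.88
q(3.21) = -61.27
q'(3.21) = -57.40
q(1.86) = -12.13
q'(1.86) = -19.04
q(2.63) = -33.73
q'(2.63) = -38.24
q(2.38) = -25.06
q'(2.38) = -31.23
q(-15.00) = 7006.00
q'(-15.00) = -1382.00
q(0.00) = 1.00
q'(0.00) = -2.00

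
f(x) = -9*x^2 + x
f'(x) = 1 - 18*x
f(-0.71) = -5.25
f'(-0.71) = 13.78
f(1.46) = -17.72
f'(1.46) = -25.28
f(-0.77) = -6.11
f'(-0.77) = 14.86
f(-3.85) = -137.25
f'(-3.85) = 70.30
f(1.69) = -24.01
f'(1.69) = -29.42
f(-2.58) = -62.49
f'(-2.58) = 47.44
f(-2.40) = -54.24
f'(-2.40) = 44.20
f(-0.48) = -2.55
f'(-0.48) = 9.64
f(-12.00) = -1308.00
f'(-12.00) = 217.00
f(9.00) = -720.00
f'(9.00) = -161.00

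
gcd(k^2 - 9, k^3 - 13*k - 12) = k + 3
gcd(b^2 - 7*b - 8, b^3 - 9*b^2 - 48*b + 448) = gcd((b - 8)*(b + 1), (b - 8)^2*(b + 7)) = b - 8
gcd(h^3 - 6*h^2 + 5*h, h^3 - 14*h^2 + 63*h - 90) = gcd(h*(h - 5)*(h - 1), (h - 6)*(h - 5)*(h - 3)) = h - 5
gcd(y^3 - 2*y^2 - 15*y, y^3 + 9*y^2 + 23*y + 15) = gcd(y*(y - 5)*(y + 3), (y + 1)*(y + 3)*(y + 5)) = y + 3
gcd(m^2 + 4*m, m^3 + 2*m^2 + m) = m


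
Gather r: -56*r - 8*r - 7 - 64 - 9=-64*r - 80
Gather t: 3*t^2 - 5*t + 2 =3*t^2 - 5*t + 2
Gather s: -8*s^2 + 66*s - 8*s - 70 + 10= -8*s^2 + 58*s - 60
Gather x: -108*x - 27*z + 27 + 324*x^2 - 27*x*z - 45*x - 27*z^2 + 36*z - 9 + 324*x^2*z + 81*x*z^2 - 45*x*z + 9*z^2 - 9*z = x^2*(324*z + 324) + x*(81*z^2 - 72*z - 153) - 18*z^2 + 18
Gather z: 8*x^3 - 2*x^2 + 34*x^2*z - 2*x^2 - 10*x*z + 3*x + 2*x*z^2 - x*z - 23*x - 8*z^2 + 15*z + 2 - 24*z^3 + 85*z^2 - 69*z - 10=8*x^3 - 4*x^2 - 20*x - 24*z^3 + z^2*(2*x + 77) + z*(34*x^2 - 11*x - 54) - 8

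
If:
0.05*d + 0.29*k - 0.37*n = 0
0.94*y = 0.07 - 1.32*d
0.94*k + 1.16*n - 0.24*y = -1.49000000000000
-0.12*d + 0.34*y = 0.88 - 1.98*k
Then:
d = -2.16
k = -0.22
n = -0.46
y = 3.11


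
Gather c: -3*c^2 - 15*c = -3*c^2 - 15*c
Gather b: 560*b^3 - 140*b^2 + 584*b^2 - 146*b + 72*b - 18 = 560*b^3 + 444*b^2 - 74*b - 18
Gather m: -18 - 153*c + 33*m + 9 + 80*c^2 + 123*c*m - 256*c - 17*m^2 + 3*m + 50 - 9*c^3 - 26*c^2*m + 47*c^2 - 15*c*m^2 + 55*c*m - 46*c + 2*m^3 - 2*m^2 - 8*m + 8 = -9*c^3 + 127*c^2 - 455*c + 2*m^3 + m^2*(-15*c - 19) + m*(-26*c^2 + 178*c + 28) + 49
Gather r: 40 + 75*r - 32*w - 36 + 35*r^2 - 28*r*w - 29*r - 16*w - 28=35*r^2 + r*(46 - 28*w) - 48*w - 24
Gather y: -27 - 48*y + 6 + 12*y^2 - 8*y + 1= 12*y^2 - 56*y - 20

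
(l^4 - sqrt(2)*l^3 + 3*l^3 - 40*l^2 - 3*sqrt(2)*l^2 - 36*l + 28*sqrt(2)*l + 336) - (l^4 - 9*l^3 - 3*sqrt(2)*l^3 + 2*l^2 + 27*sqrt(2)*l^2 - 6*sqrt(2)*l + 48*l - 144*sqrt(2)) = 2*sqrt(2)*l^3 + 12*l^3 - 30*sqrt(2)*l^2 - 42*l^2 - 84*l + 34*sqrt(2)*l + 144*sqrt(2) + 336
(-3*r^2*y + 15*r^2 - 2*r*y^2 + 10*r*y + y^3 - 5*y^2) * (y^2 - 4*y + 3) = -3*r^2*y^3 + 27*r^2*y^2 - 69*r^2*y + 45*r^2 - 2*r*y^4 + 18*r*y^3 - 46*r*y^2 + 30*r*y + y^5 - 9*y^4 + 23*y^3 - 15*y^2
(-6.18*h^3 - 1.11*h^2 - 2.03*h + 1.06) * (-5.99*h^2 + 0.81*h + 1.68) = 37.0182*h^5 + 1.6431*h^4 + 0.8782*h^3 - 9.8585*h^2 - 2.5518*h + 1.7808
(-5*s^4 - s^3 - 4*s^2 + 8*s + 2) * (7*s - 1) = -35*s^5 - 2*s^4 - 27*s^3 + 60*s^2 + 6*s - 2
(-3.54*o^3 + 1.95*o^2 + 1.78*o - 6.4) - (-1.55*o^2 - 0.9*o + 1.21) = -3.54*o^3 + 3.5*o^2 + 2.68*o - 7.61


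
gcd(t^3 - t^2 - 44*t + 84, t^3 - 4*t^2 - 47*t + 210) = t^2 + t - 42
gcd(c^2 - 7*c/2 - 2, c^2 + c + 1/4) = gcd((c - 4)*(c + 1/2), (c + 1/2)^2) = c + 1/2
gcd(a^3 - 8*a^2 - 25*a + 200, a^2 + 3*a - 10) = a + 5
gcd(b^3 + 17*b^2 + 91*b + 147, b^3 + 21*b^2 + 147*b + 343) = b^2 + 14*b + 49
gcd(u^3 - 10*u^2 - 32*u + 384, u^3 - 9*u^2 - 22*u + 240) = u - 8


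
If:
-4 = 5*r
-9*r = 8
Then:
No Solution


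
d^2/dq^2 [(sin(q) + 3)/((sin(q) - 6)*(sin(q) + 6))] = (-sin(q)^5 - 12*sin(q)^4 - 214*sin(q)^3 - 414*sin(q)^2 - 1080*sin(q) + 216)/((sin(q) - 6)^3*(sin(q) + 6)^3)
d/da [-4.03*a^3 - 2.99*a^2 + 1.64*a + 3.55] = -12.09*a^2 - 5.98*a + 1.64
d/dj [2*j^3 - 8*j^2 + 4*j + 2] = 6*j^2 - 16*j + 4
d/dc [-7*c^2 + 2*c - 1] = 2 - 14*c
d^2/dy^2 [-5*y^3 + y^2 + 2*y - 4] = 2 - 30*y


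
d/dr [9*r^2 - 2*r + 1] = 18*r - 2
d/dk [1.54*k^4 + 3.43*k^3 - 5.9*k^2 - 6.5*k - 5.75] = 6.16*k^3 + 10.29*k^2 - 11.8*k - 6.5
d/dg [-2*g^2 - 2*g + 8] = -4*g - 2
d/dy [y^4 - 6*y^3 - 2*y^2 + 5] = 2*y*(2*y^2 - 9*y - 2)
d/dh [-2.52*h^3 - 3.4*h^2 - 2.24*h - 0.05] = -7.56*h^2 - 6.8*h - 2.24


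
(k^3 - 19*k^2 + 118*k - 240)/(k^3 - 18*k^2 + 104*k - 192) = (k - 5)/(k - 4)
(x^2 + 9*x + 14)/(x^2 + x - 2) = (x + 7)/(x - 1)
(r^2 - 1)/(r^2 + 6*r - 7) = (r + 1)/(r + 7)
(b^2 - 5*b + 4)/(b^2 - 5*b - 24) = (-b^2 + 5*b - 4)/(-b^2 + 5*b + 24)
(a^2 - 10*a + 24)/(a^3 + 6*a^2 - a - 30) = (a^2 - 10*a + 24)/(a^3 + 6*a^2 - a - 30)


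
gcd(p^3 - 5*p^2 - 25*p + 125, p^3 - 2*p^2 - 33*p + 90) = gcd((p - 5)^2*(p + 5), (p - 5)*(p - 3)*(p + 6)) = p - 5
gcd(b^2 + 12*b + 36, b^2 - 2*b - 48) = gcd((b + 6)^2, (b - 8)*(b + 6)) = b + 6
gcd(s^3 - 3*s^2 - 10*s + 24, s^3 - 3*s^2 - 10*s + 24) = s^3 - 3*s^2 - 10*s + 24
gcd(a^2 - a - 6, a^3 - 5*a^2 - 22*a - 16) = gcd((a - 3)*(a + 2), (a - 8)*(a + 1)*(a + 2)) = a + 2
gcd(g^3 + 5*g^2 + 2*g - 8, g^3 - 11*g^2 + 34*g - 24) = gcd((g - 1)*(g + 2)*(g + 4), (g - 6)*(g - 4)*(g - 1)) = g - 1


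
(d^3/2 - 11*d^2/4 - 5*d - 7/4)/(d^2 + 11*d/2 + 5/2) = (d^2 - 6*d - 7)/(2*(d + 5))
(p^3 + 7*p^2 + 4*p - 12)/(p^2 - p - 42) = (p^2 + p - 2)/(p - 7)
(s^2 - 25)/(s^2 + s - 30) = (s + 5)/(s + 6)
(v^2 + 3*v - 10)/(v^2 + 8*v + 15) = (v - 2)/(v + 3)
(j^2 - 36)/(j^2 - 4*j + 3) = (j^2 - 36)/(j^2 - 4*j + 3)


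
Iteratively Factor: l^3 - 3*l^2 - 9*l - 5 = (l - 5)*(l^2 + 2*l + 1) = (l - 5)*(l + 1)*(l + 1)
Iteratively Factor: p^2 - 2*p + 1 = (p - 1)*(p - 1)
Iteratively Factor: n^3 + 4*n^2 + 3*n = (n)*(n^2 + 4*n + 3) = n*(n + 1)*(n + 3)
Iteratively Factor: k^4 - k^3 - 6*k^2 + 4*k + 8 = (k - 2)*(k^3 + k^2 - 4*k - 4) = (k - 2)*(k + 1)*(k^2 - 4) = (k - 2)^2*(k + 1)*(k + 2)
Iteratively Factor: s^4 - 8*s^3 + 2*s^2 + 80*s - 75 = (s - 1)*(s^3 - 7*s^2 - 5*s + 75) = (s - 1)*(s + 3)*(s^2 - 10*s + 25) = (s - 5)*(s - 1)*(s + 3)*(s - 5)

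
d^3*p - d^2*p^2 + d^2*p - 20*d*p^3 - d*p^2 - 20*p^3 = (d - 5*p)*(d + 4*p)*(d*p + p)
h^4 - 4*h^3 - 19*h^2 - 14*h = h*(h - 7)*(h + 1)*(h + 2)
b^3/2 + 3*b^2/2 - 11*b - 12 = (b/2 + 1/2)*(b - 4)*(b + 6)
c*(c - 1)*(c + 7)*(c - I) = c^4 + 6*c^3 - I*c^3 - 7*c^2 - 6*I*c^2 + 7*I*c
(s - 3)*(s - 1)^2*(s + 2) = s^4 - 3*s^3 - 3*s^2 + 11*s - 6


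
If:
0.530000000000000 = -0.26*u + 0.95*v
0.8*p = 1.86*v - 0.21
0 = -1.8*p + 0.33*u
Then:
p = -0.42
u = -2.28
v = -0.07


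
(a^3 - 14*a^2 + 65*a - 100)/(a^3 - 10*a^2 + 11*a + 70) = (a^2 - 9*a + 20)/(a^2 - 5*a - 14)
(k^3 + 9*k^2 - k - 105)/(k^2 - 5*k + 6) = (k^2 + 12*k + 35)/(k - 2)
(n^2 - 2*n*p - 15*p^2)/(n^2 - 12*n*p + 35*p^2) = (-n - 3*p)/(-n + 7*p)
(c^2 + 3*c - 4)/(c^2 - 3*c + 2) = (c + 4)/(c - 2)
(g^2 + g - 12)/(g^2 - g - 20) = (g - 3)/(g - 5)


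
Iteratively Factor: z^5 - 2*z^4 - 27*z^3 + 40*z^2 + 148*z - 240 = (z + 3)*(z^4 - 5*z^3 - 12*z^2 + 76*z - 80) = (z + 3)*(z + 4)*(z^3 - 9*z^2 + 24*z - 20) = (z - 2)*(z + 3)*(z + 4)*(z^2 - 7*z + 10) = (z - 2)^2*(z + 3)*(z + 4)*(z - 5)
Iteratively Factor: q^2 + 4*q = (q + 4)*(q)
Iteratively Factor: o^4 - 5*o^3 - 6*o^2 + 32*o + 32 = (o - 4)*(o^3 - o^2 - 10*o - 8) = (o - 4)^2*(o^2 + 3*o + 2) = (o - 4)^2*(o + 1)*(o + 2)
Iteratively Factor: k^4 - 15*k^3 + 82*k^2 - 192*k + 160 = (k - 4)*(k^3 - 11*k^2 + 38*k - 40) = (k - 5)*(k - 4)*(k^2 - 6*k + 8) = (k - 5)*(k - 4)*(k - 2)*(k - 4)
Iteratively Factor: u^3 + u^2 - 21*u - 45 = (u - 5)*(u^2 + 6*u + 9) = (u - 5)*(u + 3)*(u + 3)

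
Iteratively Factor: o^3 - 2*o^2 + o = (o)*(o^2 - 2*o + 1) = o*(o - 1)*(o - 1)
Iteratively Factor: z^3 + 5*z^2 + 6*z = (z + 3)*(z^2 + 2*z) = z*(z + 3)*(z + 2)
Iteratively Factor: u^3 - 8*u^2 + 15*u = (u - 3)*(u^2 - 5*u) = (u - 5)*(u - 3)*(u)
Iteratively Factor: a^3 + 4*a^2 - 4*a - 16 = (a - 2)*(a^2 + 6*a + 8) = (a - 2)*(a + 4)*(a + 2)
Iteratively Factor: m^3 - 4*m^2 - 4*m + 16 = (m - 2)*(m^2 - 2*m - 8) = (m - 4)*(m - 2)*(m + 2)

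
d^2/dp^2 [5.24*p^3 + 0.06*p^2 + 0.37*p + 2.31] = 31.44*p + 0.12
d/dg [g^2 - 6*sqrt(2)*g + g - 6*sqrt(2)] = 2*g - 6*sqrt(2) + 1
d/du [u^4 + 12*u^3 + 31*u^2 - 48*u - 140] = 4*u^3 + 36*u^2 + 62*u - 48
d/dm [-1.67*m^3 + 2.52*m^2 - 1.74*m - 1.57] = -5.01*m^2 + 5.04*m - 1.74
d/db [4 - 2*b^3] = -6*b^2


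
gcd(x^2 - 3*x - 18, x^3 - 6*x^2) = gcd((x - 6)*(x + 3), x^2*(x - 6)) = x - 6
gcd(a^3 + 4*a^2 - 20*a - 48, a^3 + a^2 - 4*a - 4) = a + 2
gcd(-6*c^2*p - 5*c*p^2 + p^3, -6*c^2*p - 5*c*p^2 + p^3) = -6*c^2*p - 5*c*p^2 + p^3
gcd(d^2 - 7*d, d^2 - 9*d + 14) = d - 7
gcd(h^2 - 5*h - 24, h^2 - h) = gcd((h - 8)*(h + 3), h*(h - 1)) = 1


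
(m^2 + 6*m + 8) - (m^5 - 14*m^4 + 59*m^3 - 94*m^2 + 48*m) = -m^5 + 14*m^4 - 59*m^3 + 95*m^2 - 42*m + 8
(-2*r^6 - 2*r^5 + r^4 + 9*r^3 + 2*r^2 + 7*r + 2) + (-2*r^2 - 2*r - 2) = -2*r^6 - 2*r^5 + r^4 + 9*r^3 + 5*r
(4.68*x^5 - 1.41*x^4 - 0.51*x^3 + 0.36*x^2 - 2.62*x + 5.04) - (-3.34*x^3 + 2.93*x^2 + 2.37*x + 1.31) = 4.68*x^5 - 1.41*x^4 + 2.83*x^3 - 2.57*x^2 - 4.99*x + 3.73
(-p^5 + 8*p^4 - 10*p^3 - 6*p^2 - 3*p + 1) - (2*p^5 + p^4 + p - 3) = -3*p^5 + 7*p^4 - 10*p^3 - 6*p^2 - 4*p + 4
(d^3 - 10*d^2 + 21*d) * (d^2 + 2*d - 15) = d^5 - 8*d^4 - 14*d^3 + 192*d^2 - 315*d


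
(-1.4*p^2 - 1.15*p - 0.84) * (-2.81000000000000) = 3.934*p^2 + 3.2315*p + 2.3604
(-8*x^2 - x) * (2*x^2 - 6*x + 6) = -16*x^4 + 46*x^3 - 42*x^2 - 6*x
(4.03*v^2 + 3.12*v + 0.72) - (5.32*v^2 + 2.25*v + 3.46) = -1.29*v^2 + 0.87*v - 2.74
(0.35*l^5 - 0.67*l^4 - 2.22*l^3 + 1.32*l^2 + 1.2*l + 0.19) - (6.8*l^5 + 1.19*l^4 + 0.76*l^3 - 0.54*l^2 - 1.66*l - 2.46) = -6.45*l^5 - 1.86*l^4 - 2.98*l^3 + 1.86*l^2 + 2.86*l + 2.65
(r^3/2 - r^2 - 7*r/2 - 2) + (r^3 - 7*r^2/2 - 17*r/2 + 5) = 3*r^3/2 - 9*r^2/2 - 12*r + 3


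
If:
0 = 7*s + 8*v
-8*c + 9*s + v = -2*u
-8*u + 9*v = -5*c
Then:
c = -197*v/189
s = -8*v/7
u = 179*v/378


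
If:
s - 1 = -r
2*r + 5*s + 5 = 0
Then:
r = 10/3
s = -7/3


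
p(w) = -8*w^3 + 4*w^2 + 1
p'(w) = -24*w^2 + 8*w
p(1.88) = -38.02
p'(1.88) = -69.79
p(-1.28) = 24.33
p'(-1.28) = -49.56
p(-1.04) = 14.33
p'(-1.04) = -34.28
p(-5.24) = 1261.85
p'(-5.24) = -700.90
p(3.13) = -205.13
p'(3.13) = -210.09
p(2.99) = -177.09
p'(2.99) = -190.64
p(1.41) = -13.47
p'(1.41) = -36.43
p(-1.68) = 50.22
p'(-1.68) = -81.18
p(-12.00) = 14401.00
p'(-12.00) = -3552.00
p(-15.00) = 27901.00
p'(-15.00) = -5520.00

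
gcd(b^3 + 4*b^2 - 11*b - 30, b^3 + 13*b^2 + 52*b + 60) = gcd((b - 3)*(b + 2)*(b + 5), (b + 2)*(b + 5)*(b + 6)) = b^2 + 7*b + 10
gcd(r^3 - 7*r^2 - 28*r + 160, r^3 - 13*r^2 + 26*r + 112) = r - 8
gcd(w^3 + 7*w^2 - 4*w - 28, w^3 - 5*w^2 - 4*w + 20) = w^2 - 4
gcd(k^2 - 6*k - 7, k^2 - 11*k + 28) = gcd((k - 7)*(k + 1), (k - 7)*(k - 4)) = k - 7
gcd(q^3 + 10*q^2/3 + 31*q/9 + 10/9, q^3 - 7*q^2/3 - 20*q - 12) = q + 2/3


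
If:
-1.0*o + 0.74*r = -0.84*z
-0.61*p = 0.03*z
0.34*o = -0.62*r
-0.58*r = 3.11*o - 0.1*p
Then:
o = 0.00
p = 0.00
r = 0.00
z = 0.00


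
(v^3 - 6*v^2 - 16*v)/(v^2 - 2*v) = (v^2 - 6*v - 16)/(v - 2)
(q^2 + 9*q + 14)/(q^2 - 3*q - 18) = (q^2 + 9*q + 14)/(q^2 - 3*q - 18)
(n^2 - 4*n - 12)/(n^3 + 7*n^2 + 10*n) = (n - 6)/(n*(n + 5))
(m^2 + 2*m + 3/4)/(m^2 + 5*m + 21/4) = (2*m + 1)/(2*m + 7)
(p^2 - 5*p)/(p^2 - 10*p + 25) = p/(p - 5)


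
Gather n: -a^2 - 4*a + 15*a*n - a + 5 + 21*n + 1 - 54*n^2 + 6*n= -a^2 - 5*a - 54*n^2 + n*(15*a + 27) + 6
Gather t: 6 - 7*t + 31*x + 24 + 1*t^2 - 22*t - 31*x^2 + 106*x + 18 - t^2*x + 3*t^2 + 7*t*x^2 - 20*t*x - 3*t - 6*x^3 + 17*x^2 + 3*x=t^2*(4 - x) + t*(7*x^2 - 20*x - 32) - 6*x^3 - 14*x^2 + 140*x + 48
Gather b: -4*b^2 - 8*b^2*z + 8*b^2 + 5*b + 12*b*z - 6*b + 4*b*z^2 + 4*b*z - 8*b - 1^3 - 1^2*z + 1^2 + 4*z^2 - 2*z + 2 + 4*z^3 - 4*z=b^2*(4 - 8*z) + b*(4*z^2 + 16*z - 9) + 4*z^3 + 4*z^2 - 7*z + 2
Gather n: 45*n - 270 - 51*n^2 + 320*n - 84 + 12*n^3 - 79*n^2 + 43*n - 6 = 12*n^3 - 130*n^2 + 408*n - 360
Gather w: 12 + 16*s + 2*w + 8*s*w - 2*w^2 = 16*s - 2*w^2 + w*(8*s + 2) + 12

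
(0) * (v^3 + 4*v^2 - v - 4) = 0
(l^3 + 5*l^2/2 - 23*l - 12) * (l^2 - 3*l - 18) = l^5 - l^4/2 - 97*l^3/2 + 12*l^2 + 450*l + 216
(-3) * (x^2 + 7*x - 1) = -3*x^2 - 21*x + 3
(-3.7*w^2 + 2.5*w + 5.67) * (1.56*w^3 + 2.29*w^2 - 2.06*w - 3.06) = -5.772*w^5 - 4.573*w^4 + 22.1922*w^3 + 19.1563*w^2 - 19.3302*w - 17.3502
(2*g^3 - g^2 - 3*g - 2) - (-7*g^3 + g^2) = 9*g^3 - 2*g^2 - 3*g - 2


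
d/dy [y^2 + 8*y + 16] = 2*y + 8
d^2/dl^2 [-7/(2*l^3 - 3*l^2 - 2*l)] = 14*(3*l*(2*l - 1)*(-2*l^2 + 3*l + 2) + 4*(-3*l^2 + 3*l + 1)^2)/(l^3*(-2*l^2 + 3*l + 2)^3)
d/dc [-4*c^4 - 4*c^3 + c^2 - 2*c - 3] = -16*c^3 - 12*c^2 + 2*c - 2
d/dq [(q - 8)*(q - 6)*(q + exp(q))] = (q - 8)*(q - 6)*(exp(q) + 1) + (q - 8)*(q + exp(q)) + (q - 6)*(q + exp(q))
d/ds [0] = 0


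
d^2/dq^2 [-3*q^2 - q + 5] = -6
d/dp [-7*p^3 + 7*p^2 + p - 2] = -21*p^2 + 14*p + 1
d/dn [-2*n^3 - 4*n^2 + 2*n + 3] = -6*n^2 - 8*n + 2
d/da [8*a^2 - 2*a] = 16*a - 2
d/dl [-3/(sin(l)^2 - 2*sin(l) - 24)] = 6*(sin(l) - 1)*cos(l)/((sin(l) - 6)^2*(sin(l) + 4)^2)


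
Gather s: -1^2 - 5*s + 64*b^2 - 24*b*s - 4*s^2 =64*b^2 - 4*s^2 + s*(-24*b - 5) - 1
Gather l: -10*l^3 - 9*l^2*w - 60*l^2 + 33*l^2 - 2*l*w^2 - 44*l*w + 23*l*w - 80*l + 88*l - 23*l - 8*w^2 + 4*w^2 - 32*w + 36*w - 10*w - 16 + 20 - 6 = -10*l^3 + l^2*(-9*w - 27) + l*(-2*w^2 - 21*w - 15) - 4*w^2 - 6*w - 2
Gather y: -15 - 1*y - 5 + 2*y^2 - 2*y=2*y^2 - 3*y - 20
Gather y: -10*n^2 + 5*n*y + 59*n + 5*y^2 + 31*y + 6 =-10*n^2 + 59*n + 5*y^2 + y*(5*n + 31) + 6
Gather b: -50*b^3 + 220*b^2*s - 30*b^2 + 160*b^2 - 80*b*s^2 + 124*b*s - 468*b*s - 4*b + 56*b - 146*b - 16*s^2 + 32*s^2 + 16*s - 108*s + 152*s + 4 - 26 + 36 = -50*b^3 + b^2*(220*s + 130) + b*(-80*s^2 - 344*s - 94) + 16*s^2 + 60*s + 14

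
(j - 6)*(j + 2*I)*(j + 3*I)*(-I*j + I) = -I*j^4 + 5*j^3 + 7*I*j^3 - 35*j^2 + 30*j - 42*I*j + 36*I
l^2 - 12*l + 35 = (l - 7)*(l - 5)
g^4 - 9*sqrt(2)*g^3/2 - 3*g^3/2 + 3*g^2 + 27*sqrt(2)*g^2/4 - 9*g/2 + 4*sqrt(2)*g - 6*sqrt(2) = (g - 3/2)*(g - 4*sqrt(2))*(g - sqrt(2))*(g + sqrt(2)/2)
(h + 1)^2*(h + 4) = h^3 + 6*h^2 + 9*h + 4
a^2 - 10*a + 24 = (a - 6)*(a - 4)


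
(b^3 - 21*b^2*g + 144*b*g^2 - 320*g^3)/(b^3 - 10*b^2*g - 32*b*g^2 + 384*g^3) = (b - 5*g)/(b + 6*g)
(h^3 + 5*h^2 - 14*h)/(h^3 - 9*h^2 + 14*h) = (h + 7)/(h - 7)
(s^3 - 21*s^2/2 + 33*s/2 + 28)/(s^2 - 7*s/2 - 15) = (-2*s^3 + 21*s^2 - 33*s - 56)/(-2*s^2 + 7*s + 30)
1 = 1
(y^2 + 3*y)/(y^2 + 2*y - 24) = y*(y + 3)/(y^2 + 2*y - 24)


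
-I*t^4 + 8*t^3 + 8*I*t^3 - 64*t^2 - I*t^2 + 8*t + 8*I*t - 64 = (t - 8)*(t - I)*(t + 8*I)*(-I*t + 1)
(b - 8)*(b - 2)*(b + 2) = b^3 - 8*b^2 - 4*b + 32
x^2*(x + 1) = x^3 + x^2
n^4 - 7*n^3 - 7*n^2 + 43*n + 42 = (n - 7)*(n - 3)*(n + 1)*(n + 2)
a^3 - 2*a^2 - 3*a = a*(a - 3)*(a + 1)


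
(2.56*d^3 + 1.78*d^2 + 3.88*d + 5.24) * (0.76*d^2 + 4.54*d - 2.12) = 1.9456*d^5 + 12.9752*d^4 + 5.6028*d^3 + 17.824*d^2 + 15.564*d - 11.1088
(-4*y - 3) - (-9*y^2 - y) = 9*y^2 - 3*y - 3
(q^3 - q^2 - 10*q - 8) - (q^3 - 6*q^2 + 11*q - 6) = 5*q^2 - 21*q - 2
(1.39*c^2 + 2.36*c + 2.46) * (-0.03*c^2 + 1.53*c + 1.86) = -0.0417*c^4 + 2.0559*c^3 + 6.1224*c^2 + 8.1534*c + 4.5756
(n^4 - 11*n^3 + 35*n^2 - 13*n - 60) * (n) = n^5 - 11*n^4 + 35*n^3 - 13*n^2 - 60*n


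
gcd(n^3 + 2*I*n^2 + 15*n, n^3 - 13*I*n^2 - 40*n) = n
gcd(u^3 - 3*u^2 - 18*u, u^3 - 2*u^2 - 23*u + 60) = 1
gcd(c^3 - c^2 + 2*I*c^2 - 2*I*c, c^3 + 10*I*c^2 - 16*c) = c^2 + 2*I*c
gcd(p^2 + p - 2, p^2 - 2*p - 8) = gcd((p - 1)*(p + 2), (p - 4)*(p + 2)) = p + 2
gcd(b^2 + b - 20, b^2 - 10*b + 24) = b - 4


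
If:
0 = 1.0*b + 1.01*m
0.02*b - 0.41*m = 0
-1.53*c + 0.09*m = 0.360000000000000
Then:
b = 0.00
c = -0.24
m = 0.00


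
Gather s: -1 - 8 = -9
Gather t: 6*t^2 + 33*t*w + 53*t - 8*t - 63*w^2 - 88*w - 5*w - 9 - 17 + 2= 6*t^2 + t*(33*w + 45) - 63*w^2 - 93*w - 24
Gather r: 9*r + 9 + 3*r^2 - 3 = 3*r^2 + 9*r + 6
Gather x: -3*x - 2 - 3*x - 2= -6*x - 4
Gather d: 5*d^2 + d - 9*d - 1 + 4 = 5*d^2 - 8*d + 3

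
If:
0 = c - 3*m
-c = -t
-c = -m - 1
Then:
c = 3/2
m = 1/2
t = 3/2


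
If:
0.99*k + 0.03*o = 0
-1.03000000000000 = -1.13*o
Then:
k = -0.03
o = 0.91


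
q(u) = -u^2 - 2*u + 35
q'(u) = -2*u - 2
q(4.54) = 5.31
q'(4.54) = -11.08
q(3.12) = 19.03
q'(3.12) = -8.24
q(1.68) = 28.82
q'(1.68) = -5.36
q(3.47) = 16.02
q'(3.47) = -8.94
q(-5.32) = 17.34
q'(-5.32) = 8.64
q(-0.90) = 35.99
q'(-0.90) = -0.20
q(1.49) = 29.80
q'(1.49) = -4.98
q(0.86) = 32.54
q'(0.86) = -3.72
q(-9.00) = -28.00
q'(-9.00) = 16.00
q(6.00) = -13.00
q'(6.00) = -14.00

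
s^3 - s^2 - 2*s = s*(s - 2)*(s + 1)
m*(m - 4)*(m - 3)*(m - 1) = m^4 - 8*m^3 + 19*m^2 - 12*m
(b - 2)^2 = b^2 - 4*b + 4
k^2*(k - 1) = k^3 - k^2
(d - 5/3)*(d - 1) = d^2 - 8*d/3 + 5/3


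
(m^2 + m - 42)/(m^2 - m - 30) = (m + 7)/(m + 5)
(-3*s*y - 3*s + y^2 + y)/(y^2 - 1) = (-3*s + y)/(y - 1)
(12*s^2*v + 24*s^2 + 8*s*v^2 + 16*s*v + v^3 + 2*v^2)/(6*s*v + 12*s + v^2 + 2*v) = 2*s + v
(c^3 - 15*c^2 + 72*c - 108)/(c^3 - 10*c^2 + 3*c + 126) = (c^2 - 9*c + 18)/(c^2 - 4*c - 21)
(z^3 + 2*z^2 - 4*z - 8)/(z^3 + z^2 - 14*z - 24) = (z^2 - 4)/(z^2 - z - 12)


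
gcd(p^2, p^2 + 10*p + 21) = 1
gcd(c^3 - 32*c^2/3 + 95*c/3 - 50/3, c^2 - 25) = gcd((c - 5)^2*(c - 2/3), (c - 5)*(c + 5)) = c - 5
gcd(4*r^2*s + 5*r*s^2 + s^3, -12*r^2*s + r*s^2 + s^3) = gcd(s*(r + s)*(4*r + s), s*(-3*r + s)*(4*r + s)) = 4*r*s + s^2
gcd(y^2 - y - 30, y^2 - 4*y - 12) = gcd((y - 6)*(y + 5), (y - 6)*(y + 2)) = y - 6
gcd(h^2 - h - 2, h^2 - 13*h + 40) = 1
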